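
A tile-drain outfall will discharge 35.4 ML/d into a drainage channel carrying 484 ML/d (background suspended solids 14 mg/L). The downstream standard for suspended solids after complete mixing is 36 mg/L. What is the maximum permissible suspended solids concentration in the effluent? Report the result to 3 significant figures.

At the limit, (Qr·Cr + Qe·Cₑ)/(Qr + Qe) = 36:
Cₑ = (519.4·36 − 484.0·14.00) / 35.40 = 336.8 mg/L.

337 mg/L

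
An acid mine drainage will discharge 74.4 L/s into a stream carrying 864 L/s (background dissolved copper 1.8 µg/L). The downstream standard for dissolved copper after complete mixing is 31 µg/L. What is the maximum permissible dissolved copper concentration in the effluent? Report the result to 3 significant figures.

370 µg/L

At the limit, (Qr·Cr + Qe·Cₑ)/(Qr + Qe) = 31:
Cₑ = (938.4·31 − 864.0·1.800) / 74.40 = 370.1 µg/L.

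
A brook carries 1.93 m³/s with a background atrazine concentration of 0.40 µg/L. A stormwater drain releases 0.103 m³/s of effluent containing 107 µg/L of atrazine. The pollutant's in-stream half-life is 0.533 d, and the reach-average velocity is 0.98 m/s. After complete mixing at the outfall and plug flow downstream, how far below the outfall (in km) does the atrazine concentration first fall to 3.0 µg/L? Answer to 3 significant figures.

Mass balance: C = (1.930·0.4000 + 0.1030·107.0) / 2.033 = 11.79/2.033 = 5.801 µg/L.
Half-life 0.533 d → k = ln 2 / 0.533 = 1.300 d⁻¹.
Set 5.801·exp(−k·t) = 3.0 → t = ln(5.801/3.0)/k = 43810 s = 12.17 h.
Distance = v·t = 0.98·43810 = 42930 m = 42.93 km.

42.9 km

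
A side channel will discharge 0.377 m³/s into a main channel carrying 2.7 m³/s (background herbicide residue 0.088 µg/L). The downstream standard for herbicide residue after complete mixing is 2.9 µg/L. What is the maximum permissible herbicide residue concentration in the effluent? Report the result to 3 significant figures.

At the limit, (Qr·Cr + Qe·Cₑ)/(Qr + Qe) = 2.9:
Cₑ = (3.077·2.9 − 2.700·0.08800) / 0.3770 = 23.04 µg/L.

23.0 µg/L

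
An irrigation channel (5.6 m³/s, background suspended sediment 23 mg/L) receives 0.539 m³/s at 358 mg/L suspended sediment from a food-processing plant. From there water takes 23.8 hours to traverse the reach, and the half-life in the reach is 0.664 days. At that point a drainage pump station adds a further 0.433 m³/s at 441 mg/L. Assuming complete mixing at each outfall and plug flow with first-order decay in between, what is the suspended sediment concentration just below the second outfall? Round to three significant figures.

46.4 mg/L

Mass balance: C = (5.600·23.00 + 0.5390·358.0) / 6.139 = 321.8/6.139 = 52.41 mg/L; combined flow 6.139 m³/s.
Half-life 0.664 d → k = ln 2 / 0.664 = 1.044 d⁻¹.
Applying C = C₀e^(−kt): 52.41 × 0.3552 = 18.61 mg/L.
Second outfall: C = (6.139·18.61 + 0.4330·441.0)/6.572 = 46.44 mg/L.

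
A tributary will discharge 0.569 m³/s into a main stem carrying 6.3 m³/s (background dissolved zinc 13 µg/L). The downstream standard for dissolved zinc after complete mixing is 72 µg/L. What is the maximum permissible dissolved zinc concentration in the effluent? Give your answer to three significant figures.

725 µg/L

At the limit, (Qr·Cr + Qe·Cₑ)/(Qr + Qe) = 72:
Cₑ = (6.869·72 − 6.300·13.00) / 0.5690 = 725.3 µg/L.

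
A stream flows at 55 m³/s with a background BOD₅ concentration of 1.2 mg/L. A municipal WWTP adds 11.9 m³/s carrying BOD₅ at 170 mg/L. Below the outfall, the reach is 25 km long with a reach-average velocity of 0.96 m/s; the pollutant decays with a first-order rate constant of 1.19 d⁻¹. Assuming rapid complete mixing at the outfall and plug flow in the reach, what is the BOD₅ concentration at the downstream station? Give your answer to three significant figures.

21.8 mg/L

Flow-weighted average: C = (55.00·1.200 + 11.90·170.0) / 66.90 = 2089/66.90 = 31.23 mg/L.
Travel time t = 25·1000 / 0.96 = 26040 s = 7.234 h.
Applying C = C₀e^(−kt): 31.23 × 0.6986 = 21.81 mg/L.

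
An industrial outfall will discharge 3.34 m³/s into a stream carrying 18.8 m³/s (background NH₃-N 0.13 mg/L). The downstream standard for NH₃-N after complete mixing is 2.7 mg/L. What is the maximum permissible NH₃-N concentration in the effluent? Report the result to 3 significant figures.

17.2 mg/L

At the limit, (Qr·Cr + Qe·Cₑ)/(Qr + Qe) = 2.7:
Cₑ = (22.14·2.7 − 18.80·0.1300) / 3.340 = 17.17 mg/L.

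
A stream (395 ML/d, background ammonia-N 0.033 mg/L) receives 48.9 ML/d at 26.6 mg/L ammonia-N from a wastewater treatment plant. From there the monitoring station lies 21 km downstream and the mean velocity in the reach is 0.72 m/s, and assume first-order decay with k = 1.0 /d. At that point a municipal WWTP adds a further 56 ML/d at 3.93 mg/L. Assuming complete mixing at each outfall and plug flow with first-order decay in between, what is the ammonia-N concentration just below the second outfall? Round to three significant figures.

2.32 mg/L

Flow-weighted average: C = (395.0·0.03300 + 48.90·26.60) / 443.9 = 1314/443.9 = 2.960 mg/L; combined flow 443.9 ML/d.
Travel time t = 21·1000 / 0.72 = 29170 s = 8.102 h.
Applying C = C₀e^(−kt): 2.960 × 0.7135 = 2.112 mg/L.
At the second outfall, C = (443.9·2.112 + 56.00·3.930) / (443.9 + 56.00) = 2.315 mg/L.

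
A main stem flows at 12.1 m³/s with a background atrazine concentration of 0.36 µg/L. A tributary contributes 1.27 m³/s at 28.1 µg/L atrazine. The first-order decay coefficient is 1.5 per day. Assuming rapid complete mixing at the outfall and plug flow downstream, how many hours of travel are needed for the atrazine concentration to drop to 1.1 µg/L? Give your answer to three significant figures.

16.0 h

Flow-weighted average: C = (12.10·0.3600 + 1.270·28.10) / 13.37 = 40.04/13.37 = 2.995 µg/L.
2.995·exp(−k·t) = 1.1 → t = ln(2.995/1.1)/k = 57690 s = 16.03 h.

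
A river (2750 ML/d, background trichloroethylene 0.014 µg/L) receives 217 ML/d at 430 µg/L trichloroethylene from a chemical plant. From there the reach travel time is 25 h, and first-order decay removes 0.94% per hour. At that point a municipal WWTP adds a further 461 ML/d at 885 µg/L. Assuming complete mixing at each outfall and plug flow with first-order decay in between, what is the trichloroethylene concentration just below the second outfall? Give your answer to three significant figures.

141 µg/L

Flow-weighted average: C = (2750·0.01400 + 217.0·430.0) / 2967 = 93350/2967 = 31.46 µg/L; combined flow 2967 ML/d.
0.94%/h lost → k = −ln(1 − 0.0094) = 0.009444 h⁻¹.
Applying C = C₀e^(−kt): 31.46 × 0.7897 = 24.85 µg/L.
Second outfall: C = (2967·24.85 + 461.0·885.0)/3428 = 140.5 µg/L.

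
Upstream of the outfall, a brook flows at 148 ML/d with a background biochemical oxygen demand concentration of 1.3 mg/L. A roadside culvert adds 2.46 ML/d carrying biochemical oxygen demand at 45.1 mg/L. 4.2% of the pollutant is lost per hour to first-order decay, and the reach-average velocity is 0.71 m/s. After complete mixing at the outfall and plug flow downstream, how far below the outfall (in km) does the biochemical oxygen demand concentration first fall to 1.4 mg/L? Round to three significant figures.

21.7 km

Flow-weighted average: C = (148.0·1.300 + 2.460·45.10) / 150.5 = 303.3/150.5 = 2.016 mg/L.
4.2%/h lost → k = −ln(1 − 0.042) = 0.04291 h⁻¹.
Set 2.016·exp(−k·t) = 1.4 → t = ln(2.016/1.4)/k = 30600 s = 8.500 h.
Distance = v·t = 0.71·30600 = 21730 m = 21.73 km.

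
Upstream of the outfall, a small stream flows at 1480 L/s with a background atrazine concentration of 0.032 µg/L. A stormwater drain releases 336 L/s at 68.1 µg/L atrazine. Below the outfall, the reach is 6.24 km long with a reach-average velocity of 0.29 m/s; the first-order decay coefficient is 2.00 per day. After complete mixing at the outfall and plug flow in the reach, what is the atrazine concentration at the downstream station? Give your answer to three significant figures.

7.67 µg/L

Mixed concentration C = ΣQC/ΣQ = (1480·0.03200 + 336.0·68.10) / 1816 = 22930/1816 = 12.63 µg/L.
Travel time t = 6.24·1000 / 0.29 = 21520 s = 5.977 h.
First-order decay: C = 12.63·exp(−k·t) = 12.63·0.6077 = 7.673 µg/L.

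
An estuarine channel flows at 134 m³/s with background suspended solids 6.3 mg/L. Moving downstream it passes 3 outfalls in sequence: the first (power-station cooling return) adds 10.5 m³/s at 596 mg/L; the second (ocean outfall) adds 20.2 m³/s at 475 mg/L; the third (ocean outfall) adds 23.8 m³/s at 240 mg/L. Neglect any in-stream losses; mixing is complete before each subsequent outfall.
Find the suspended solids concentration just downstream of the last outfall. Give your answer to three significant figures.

119 mg/L

After outfall 1: Q = 134.0 + 10.50 = 144.5 m³/s; C = (134.0·6.300 + 10.50·596.0)/144.5 = 49.15 mg/L.
After outfall 2: Q = 144.5 + 20.20 = 164.7 m³/s; C = (144.5·49.15 + 20.20·475.0)/164.7 = 101.4 mg/L.
After outfall 3: Q = 164.7 + 23.80 = 188.5 m³/s; C = (164.7·101.4 + 23.80·240.0)/188.5 = 118.9 mg/L.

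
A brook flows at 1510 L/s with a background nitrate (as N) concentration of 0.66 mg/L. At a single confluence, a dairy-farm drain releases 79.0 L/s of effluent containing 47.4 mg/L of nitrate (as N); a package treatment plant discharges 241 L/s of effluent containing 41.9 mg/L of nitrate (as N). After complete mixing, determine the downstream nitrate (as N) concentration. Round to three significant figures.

Mass balance: C = (1510·0.6600 + 79.00·47.40 + 241.0·41.90) / 1830 = 14840/1830 = 8.109 mg/L.

8.11 mg/L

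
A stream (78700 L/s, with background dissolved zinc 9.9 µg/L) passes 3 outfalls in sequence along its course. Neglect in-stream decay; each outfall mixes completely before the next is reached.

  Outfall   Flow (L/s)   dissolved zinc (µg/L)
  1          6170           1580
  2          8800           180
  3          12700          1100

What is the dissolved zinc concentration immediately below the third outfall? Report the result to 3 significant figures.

Below outfall 1: Q → 84870 L/s, C = (78700·9.900 + 6170·1580)/84870 = 124.0 µg/L.
Below outfall 2: Q → 93670 L/s, C = (84870·124.0 + 8800·180.0)/93670 = 129.3 µg/L.
Below outfall 3: Q → 106400 L/s, C = (93670·129.3 + 12700·1100)/106400 = 245.2 µg/L.

245 µg/L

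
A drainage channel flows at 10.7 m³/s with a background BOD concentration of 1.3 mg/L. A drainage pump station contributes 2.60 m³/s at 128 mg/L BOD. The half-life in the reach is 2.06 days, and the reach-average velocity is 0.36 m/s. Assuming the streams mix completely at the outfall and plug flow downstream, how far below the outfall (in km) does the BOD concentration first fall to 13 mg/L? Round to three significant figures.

64.3 km

Conservation of mass: C = (10.70·1.300 + 2.600·128.0) / 13.30 = 346.7/13.30 = 26.07 mg/L.
Half-life 2.06 d → k = ln 2 / 2.06 = 0.3365 d⁻¹.
Set 26.07·exp(−k·t) = 13 → t = ln(26.07/13)/k = 178700 s = 49.63 h.
Distance = v·t = 0.36·178700 = 64320 m = 64.32 km.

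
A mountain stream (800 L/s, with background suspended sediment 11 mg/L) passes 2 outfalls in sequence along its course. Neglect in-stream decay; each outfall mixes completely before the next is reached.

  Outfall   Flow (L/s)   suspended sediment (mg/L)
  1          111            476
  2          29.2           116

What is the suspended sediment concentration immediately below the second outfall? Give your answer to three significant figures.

Outfall 1: combined Q = 911.0 L/s; C = (800.0·11.00 + 111.0·476.0)/911.0 = 67.66 mg/L.
Outfall 2: combined Q = 940.2 L/s; C = (911.0·67.66 + 29.20·116.0)/940.2 = 69.16 mg/L.

69.2 mg/L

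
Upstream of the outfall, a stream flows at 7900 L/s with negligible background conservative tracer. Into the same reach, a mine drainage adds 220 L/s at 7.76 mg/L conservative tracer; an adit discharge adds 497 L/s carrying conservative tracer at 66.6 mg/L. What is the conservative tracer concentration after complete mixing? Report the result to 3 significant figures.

Mass balance: C = (7900·0 + 220.0·7.760 + 497.0·66.60) / 8617 = 34810/8617 = 4.039 mg/L.

4.04 mg/L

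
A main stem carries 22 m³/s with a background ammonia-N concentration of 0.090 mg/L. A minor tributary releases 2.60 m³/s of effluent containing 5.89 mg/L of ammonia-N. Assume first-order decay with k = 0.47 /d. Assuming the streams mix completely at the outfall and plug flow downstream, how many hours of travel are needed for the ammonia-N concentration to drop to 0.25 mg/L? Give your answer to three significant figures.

Mixed concentration C = ΣQC/ΣQ = (22.00·0.09000 + 2.600·5.890) / 24.60 = 17.29/24.60 = 0.7030 mg/L.
0.7030·exp(−k·t) = 0.25 → t = ln(0.7030/0.25)/k = 190100 s = 52.80 h.

52.8 h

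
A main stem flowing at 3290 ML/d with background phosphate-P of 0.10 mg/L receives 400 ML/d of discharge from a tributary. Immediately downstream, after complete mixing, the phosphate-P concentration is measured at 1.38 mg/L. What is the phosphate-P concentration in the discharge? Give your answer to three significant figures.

11.9 mg/L

Mass balance: 3290·0.1000 + 400.0·Cₑ = 3690·1.380
→ Cₑ = (3690·1.380 − 3290·0.1000) / 400.0 = 11.91 mg/L.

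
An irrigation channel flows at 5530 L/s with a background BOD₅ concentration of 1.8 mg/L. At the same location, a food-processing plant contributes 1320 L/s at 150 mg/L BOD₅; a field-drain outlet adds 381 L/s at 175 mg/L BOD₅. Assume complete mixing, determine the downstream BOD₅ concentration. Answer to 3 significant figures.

38.0 mg/L

Mixed concentration C = ΣQC/ΣQ = (5530·1.800 + 1320·150.0 + 381.0·175.0) / 7231 = 274600/7231 = 37.98 mg/L.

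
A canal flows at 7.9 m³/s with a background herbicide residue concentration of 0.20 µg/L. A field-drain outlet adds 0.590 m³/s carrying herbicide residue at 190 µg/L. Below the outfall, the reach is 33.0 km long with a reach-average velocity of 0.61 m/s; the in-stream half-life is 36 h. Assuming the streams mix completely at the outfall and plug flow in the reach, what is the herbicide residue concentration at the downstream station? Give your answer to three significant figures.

10.0 µg/L

Mass balance: C = (7.900·0.2000 + 0.5900·190.0) / 8.490 = 113.7/8.490 = 13.39 µg/L.
Travel time t = 33.0·1000 / 0.61 = 54100 s = 15.03 h.
Half-life 36 h → k = ln 2 / 36 = 0.01925 h⁻¹ = 0.4621 d⁻¹.
First-order decay: C = 13.39·exp(−k·t) = 13.39·0.7488 = 10.03 µg/L.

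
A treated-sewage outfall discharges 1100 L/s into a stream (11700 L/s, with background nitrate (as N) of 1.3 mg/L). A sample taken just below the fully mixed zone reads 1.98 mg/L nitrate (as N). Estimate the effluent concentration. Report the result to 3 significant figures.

Mass balance: 11700·1.300 + 1100·Cₑ = 12800·1.980
→ Cₑ = (12800·1.980 − 11700·1.300) / 1100 = 9.213 mg/L.

9.21 mg/L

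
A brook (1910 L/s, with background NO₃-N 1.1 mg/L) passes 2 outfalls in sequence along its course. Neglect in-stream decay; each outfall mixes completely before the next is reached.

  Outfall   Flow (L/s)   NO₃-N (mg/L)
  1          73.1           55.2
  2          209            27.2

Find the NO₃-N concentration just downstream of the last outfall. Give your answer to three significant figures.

After outfall 1: Q = 1910 + 73.10 = 1983 L/s; C = (1910·1.100 + 73.10·55.20)/1983 = 3.094 mg/L.
After outfall 2: Q = 1983 + 209.0 = 2192 L/s; C = (1983·3.094 + 209.0·27.20)/2192 = 5.393 mg/L.

5.39 mg/L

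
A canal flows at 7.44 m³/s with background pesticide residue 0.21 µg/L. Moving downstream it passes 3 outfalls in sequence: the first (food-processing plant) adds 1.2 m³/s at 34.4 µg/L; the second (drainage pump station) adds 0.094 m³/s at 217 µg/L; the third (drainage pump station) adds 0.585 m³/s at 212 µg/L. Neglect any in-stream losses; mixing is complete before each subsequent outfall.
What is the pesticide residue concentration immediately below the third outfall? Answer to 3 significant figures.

After outfall 1: Q = 7.440 + 1.200 = 8.640 m³/s; C = (7.440·0.2100 + 1.200·34.40)/8.640 = 4.959 µg/L.
After outfall 2: Q = 8.640 + 0.09400 = 8.734 m³/s; C = (8.640·4.959 + 0.09400·217.0)/8.734 = 7.241 µg/L.
After outfall 3: Q = 8.734 + 0.5850 = 9.319 m³/s; C = (8.734·7.241 + 0.5850·212.0)/9.319 = 20.09 µg/L.

20.1 µg/L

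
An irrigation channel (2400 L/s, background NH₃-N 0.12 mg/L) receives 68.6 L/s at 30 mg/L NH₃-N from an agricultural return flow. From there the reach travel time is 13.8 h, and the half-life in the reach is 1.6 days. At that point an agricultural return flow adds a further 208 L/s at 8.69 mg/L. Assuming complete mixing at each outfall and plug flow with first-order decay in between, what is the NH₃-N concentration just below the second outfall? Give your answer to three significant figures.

Mixed concentration C = ΣQC/ΣQ = (2400·0.1200 + 68.60·30.00) / 2469 = 2346/2469 = 0.9503 mg/L; combined flow 2469 L/s.
Half-life 1.6 d → k = ln 2 / 1.6 = 0.4332 d⁻¹.
After decay, C = 0.9503 × e^(−kt) = 0.9503 × 0.7795 = 0.7408 mg/L.
Second outfall: C = (2469·0.7408 + 208.0·8.690)/2677 = 1.359 mg/L.

1.36 mg/L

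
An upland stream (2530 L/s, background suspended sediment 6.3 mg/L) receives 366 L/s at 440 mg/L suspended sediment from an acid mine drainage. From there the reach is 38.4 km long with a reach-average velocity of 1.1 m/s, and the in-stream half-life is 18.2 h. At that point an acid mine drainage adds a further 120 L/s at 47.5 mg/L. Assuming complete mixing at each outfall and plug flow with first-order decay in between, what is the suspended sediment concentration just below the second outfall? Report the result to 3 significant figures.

Conservation of mass: C = (2530·6.300 + 366.0·440.0) / 2896 = 177000/2896 = 61.11 mg/L; combined flow 2896 L/s.
Travel time t = 38.4·1000 / 1.1 = 34910 s = 9.697 h.
Half-life 18.2 h → k = ln 2 / 18.2 = 0.03809 h⁻¹ = 0.9140 d⁻¹.
Decay over the reach: 61.11·exp(−kt) = 61.11·0.6912 = 42.24 mg/L.
At the second outfall, C = (2896·42.24 + 120.0·47.50) / (2896 + 120.0) = 42.45 mg/L.

42.5 mg/L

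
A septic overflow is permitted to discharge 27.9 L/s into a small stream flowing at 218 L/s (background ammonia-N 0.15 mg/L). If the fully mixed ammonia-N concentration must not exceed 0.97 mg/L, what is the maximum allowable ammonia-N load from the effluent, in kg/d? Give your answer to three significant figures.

17.8 kg/d

Mass balance at the limit: 218.0·0.1500 + 27.90·Cₑ = 245.9·0.97 → Cₑ = 7.377 mg/L.
27.90 L/s = 0.02790 m³/s. Load = 0.02790 m³/s × 7.377 g/m³ × 86 400 s/d = 17.78 kg/d.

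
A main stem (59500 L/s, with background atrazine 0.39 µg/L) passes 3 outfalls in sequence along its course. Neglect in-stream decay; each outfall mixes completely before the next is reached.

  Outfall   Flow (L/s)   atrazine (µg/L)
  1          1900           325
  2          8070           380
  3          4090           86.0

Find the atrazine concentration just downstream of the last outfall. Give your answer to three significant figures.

Below outfall 1: Q → 61400 L/s, C = (59500·0.3900 + 1900·325.0)/61400 = 10.43 µg/L.
Below outfall 2: Q → 69470 L/s, C = (61400·10.43 + 8070·380.0)/69470 = 53.37 µg/L.
Below outfall 3: Q → 73560 L/s, C = (69470·53.37 + 4090·86.00)/73560 = 55.18 µg/L.

55.2 µg/L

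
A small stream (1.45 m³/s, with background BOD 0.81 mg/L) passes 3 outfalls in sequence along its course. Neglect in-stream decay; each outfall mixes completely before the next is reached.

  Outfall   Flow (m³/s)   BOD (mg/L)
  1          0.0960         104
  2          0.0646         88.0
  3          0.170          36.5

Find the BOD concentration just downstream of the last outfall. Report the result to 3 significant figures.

Outfall 1: combined Q = 1.546 m³/s; C = (1.450·0.8100 + 0.09600·104.0)/1.546 = 7.218 mg/L.
Outfall 2: combined Q = 1.611 m³/s; C = (1.546·7.218 + 0.06460·88.00)/1.611 = 10.46 mg/L.
Outfall 3: combined Q = 1.781 m³/s; C = (1.611·10.46 + 0.1700·36.50)/1.781 = 12.94 mg/L.

12.9 mg/L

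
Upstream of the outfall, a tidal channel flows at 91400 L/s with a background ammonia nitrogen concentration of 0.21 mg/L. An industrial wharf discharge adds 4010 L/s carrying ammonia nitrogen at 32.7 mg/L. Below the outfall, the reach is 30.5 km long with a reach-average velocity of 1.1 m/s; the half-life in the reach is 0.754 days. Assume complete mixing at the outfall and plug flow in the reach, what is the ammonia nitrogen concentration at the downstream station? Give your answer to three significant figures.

1.17 mg/L

Mass balance: C = (91400·0.2100 + 4010·32.70) / 95410 = 150300/95410 = 1.576 mg/L.
Travel time t = 30.5·1000 / 1.1 = 27730 s = 7.702 h.
Half-life 0.754 d → k = ln 2 / 0.754 = 0.9193 d⁻¹.
First-order decay: C = 1.576·exp(−k·t) = 1.576·0.7445 = 1.173 mg/L.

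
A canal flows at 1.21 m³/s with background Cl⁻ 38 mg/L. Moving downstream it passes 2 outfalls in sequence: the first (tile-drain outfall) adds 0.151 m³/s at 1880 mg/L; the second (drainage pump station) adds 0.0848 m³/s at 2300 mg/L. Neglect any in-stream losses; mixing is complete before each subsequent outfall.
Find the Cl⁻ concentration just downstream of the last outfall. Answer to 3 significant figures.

After outfall 1: Q = 1.210 + 0.1510 = 1.361 m³/s; C = (1.210·38.00 + 0.1510·1880)/1.361 = 242.4 mg/L.
After outfall 2: Q = 1.361 + 0.08480 = 1.446 m³/s; C = (1.361·242.4 + 0.08480·2300)/1.446 = 363.1 mg/L.

363 mg/L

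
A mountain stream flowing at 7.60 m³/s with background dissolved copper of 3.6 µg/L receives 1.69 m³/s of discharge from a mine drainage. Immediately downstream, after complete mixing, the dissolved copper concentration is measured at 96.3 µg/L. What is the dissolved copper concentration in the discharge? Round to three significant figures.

513 µg/L

Mass balance: 7.600·3.600 + 1.690·Cₑ = 9.290·96.30
→ Cₑ = (9.290·96.30 − 7.600·3.600) / 1.690 = 513.2 µg/L.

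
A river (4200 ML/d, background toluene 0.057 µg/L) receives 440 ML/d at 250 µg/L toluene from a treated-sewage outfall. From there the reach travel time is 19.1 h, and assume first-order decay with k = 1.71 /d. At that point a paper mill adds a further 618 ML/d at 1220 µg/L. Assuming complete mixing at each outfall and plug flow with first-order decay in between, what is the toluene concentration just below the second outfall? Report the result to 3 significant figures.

Flow-weighted average: C = (4200·0.05700 + 440.0·250.0) / 4640 = 110200/4640 = 23.76 µg/L; combined flow 4640 ML/d.
Decay over the reach: 23.76·exp(−kt) = 23.76·0.2564 = 6.093 µg/L.
At the second outfall, C = (4640·6.093 + 618.0·1220) / (4640 + 618.0) = 148.8 µg/L.

149 µg/L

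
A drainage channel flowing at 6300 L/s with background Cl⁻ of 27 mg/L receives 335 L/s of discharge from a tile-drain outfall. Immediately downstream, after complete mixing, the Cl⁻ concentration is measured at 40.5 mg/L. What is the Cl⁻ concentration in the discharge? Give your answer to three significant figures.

294 mg/L

Mass balance: 6300·27.00 + 335.0·Cₑ = 6635·40.50
→ Cₑ = (6635·40.50 − 6300·27.00) / 335.0 = 294.4 mg/L.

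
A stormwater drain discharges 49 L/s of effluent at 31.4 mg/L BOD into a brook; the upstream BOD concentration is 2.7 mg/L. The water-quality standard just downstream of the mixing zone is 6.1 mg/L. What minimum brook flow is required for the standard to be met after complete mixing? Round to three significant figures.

365 L/s

Set C_mix = 6.1: (Q·2.700 + 49.00·31.40) / (Q + 49.00) = 6.1
→ Q = 49.00·(31.40 − 6.1)/(6.1 − 2.700) = 364.6 L/s.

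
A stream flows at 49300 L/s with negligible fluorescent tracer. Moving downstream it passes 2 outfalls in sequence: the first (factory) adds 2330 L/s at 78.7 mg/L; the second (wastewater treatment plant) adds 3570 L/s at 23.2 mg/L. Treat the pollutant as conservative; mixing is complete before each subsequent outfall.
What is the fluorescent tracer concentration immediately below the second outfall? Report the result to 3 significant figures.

After outfall 1: Q = 49300 + 2330 = 51630 L/s; C = (49300·0 + 2330·78.70)/51630 = 3.552 mg/L.
After outfall 2: Q = 51630 + 3570 = 55200 L/s; C = (51630·3.552 + 3570·23.20)/55200 = 4.822 mg/L.

4.82 mg/L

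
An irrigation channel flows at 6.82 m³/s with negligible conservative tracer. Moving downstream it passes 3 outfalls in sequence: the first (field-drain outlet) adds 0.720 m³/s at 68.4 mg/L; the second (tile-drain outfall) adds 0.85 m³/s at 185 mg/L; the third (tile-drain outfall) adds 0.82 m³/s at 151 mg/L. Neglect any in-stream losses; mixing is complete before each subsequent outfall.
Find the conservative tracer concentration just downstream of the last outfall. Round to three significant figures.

Below outfall 1: Q → 7.540 m³/s, C = (6.820·0 + 0.7200·68.40)/7.540 = 6.532 mg/L.
Below outfall 2: Q → 8.390 m³/s, C = (7.540·6.532 + 0.8500·185.0)/8.390 = 24.61 mg/L.
Below outfall 3: Q → 9.210 m³/s, C = (8.390·24.61 + 0.8200·151.0)/9.210 = 35.87 mg/L.

35.9 mg/L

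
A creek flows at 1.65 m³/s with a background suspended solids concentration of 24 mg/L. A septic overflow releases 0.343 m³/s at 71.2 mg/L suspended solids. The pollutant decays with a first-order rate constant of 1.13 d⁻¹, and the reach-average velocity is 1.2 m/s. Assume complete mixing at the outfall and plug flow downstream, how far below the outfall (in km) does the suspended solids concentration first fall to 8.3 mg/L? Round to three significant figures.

124 km

Mass balance: C = (1.650·24.00 + 0.3430·71.20) / 1.993 = 64.02/1.993 = 32.12 mg/L.
Set 32.12·exp(−k·t) = 8.3 → t = ln(32.12/8.3)/k = 103500 s = 28.74 h.
Distance = v·t = 1.2·103500 = 124200 m = 124.2 km.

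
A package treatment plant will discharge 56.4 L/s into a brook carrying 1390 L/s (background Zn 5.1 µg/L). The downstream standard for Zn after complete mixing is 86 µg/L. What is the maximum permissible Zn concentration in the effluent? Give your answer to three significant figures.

2080 µg/L

At the limit, (Qr·Cr + Qe·Cₑ)/(Qr + Qe) = 86:
Cₑ = (1446·86 − 1390·5.100) / 56.40 = 2080 µg/L.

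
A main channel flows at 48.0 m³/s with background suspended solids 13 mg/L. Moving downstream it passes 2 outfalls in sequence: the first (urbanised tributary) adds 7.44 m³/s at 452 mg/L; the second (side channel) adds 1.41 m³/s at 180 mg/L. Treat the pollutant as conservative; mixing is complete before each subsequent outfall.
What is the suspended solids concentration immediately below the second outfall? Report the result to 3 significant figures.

Below outfall 1: Q → 55.44 m³/s, C = (48.00·13.00 + 7.440·452.0)/55.44 = 71.91 mg/L.
Below outfall 2: Q → 56.85 m³/s, C = (55.44·71.91 + 1.410·180.0)/56.85 = 74.59 mg/L.

74.6 mg/L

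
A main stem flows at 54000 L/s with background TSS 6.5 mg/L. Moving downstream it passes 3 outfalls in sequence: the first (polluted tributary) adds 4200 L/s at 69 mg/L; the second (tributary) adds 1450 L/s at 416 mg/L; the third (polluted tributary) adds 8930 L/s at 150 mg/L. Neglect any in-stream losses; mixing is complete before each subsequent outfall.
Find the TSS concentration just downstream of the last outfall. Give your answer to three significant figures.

Outfall 1: combined Q = 58200 L/s; C = (54000·6.500 + 4200·69.00)/58200 = 11.01 mg/L.
Outfall 2: combined Q = 59650 L/s; C = (58200·11.01 + 1450·416.0)/59650 = 20.85 mg/L.
Outfall 3: combined Q = 68580 L/s; C = (59650·20.85 + 8930·150.0)/68580 = 37.67 mg/L.

37.7 mg/L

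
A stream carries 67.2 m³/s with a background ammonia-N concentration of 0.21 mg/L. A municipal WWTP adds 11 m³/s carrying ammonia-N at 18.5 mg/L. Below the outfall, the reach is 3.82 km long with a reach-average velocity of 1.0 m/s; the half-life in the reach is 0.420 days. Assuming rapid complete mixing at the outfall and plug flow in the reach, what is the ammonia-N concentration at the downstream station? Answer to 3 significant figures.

2.59 mg/L

After mixing, C = (67.20·0.2100 + 11.00·18.50) / 78.20 = 217.6/78.20 = 2.783 mg/L.
Travel time t = 3.82·1000 / 1.0 = 3820 s = 1.061 h.
Half-life 0.420 d → k = ln 2 / 0.420 = 1.650 d⁻¹.
After decay, C = 2.783 × e^(−kt) = 2.783 × 0.9296 = 2.587 mg/L.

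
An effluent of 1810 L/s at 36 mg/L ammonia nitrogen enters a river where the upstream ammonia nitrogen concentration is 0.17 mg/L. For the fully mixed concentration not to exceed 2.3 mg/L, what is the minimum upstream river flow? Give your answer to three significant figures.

28600 L/s

Set C_mix = 2.3: (Q·0.1700 + 1810·36.00) / (Q + 1810) = 2.3
→ Q = 1810·(36.00 − 2.3)/(2.3 − 0.1700) = 28640 L/s.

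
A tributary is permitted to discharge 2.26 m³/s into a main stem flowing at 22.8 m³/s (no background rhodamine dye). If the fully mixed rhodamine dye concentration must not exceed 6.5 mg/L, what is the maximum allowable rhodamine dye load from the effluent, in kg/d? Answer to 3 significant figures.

Mass balance at the limit: 22.80·0 + 2.260·Cₑ = 25.06·6.5 → Cₑ = 72.08 mg/L.
Load = 2.260 m³/s × 72.08 g/m³ × 86 400 s/d = 14070 kg/d.

14100 kg/d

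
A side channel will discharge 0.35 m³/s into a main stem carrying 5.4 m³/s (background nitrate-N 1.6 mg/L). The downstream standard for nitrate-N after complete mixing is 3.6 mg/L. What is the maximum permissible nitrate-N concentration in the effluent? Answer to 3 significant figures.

34.5 mg/L

At the limit, (Qr·Cr + Qe·Cₑ)/(Qr + Qe) = 3.6:
Cₑ = (5.750·3.6 − 5.400·1.600) / 0.3500 = 34.46 mg/L.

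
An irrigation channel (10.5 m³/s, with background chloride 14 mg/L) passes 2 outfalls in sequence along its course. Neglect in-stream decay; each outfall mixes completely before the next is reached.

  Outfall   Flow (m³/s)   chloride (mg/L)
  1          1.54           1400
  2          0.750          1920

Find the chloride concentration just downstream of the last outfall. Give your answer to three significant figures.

293 mg/L

Outfall 1: combined Q = 12.04 m³/s; C = (10.50·14.00 + 1.540·1400)/12.04 = 191.3 mg/L.
Outfall 2: combined Q = 12.79 m³/s; C = (12.04·191.3 + 0.7500·1920)/12.79 = 292.7 mg/L.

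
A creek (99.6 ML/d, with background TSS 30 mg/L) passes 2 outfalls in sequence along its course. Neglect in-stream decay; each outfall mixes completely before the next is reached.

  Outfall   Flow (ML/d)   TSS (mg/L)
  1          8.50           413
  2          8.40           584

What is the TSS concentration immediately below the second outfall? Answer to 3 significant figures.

Below outfall 1: Q → 108.1 ML/d, C = (99.60·30.00 + 8.500·413.0)/108.1 = 60.12 mg/L.
Below outfall 2: Q → 116.5 ML/d, C = (108.1·60.12 + 8.400·584.0)/116.5 = 97.89 mg/L.

97.9 mg/L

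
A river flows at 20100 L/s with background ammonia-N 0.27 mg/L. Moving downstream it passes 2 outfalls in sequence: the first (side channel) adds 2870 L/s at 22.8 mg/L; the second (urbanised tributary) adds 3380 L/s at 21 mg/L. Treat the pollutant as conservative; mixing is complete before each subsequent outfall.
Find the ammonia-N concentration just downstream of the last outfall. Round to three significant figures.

5.38 mg/L

After outfall 1: Q = 20100 + 2870 = 22970 L/s; C = (20100·0.2700 + 2870·22.80)/22970 = 3.085 mg/L.
After outfall 2: Q = 22970 + 3380 = 26350 L/s; C = (22970·3.085 + 3380·21.00)/26350 = 5.383 mg/L.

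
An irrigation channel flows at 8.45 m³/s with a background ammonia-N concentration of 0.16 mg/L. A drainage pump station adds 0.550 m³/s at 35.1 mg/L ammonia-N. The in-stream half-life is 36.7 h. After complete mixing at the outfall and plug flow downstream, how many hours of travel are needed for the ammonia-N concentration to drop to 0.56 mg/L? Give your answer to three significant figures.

Flow-weighted average: C = (8.450·0.1600 + 0.5500·35.10) / 9.000 = 20.66/9.000 = 2.295 mg/L.
Half-life 36.7 h → k = ln 2 / 36.7 = 0.01889 h⁻¹ = 0.4533 d⁻¹.
2.295·exp(−k·t) = 0.56 → t = ln(2.295/0.56)/k = 268900 s = 74.69 h.

74.7 h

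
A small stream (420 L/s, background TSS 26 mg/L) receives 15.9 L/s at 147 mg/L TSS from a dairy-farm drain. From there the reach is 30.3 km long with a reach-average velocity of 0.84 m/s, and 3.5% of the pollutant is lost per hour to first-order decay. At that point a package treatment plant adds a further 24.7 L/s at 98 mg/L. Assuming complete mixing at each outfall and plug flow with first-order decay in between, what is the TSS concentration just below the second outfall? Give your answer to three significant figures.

25.4 mg/L

Conservation of mass: C = (420.0·26.00 + 15.90·147.0) / 435.9 = 13260/435.9 = 30.41 mg/L; combined flow 435.9 L/s.
Travel time t = 30.3·1000 / 0.84 = 36070 s = 10.02 h.
3.5%/h lost → k = −ln(1 − 0.035) = 0.03563 h⁻¹.
Decay over the reach: 30.41·exp(−kt) = 30.41·0.6998 = 21.28 mg/L.
At the second outfall, C = (435.9·21.28 + 24.70·98.00) / (435.9 + 24.70) = 25.40 mg/L.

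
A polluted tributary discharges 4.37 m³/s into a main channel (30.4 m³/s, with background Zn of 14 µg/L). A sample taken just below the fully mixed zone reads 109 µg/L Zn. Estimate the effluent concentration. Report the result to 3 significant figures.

770 µg/L

Mass balance: 30.40·14.00 + 4.370·Cₑ = 34.77·109.0
→ Cₑ = (34.77·109.0 − 30.40·14.00) / 4.370 = 769.9 µg/L.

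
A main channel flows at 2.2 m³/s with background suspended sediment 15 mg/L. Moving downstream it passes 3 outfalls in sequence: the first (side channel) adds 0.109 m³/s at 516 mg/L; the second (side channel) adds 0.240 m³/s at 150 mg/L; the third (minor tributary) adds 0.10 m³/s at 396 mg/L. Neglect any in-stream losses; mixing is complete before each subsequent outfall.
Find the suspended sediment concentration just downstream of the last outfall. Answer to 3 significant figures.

62.2 mg/L

After outfall 1: Q = 2.200 + 0.1090 = 2.309 m³/s; C = (2.200·15.00 + 0.1090·516.0)/2.309 = 38.65 mg/L.
After outfall 2: Q = 2.309 + 0.2400 = 2.549 m³/s; C = (2.309·38.65 + 0.2400·150.0)/2.549 = 49.13 mg/L.
After outfall 3: Q = 2.549 + 0.1000 = 2.649 m³/s; C = (2.549·49.13 + 0.1000·396.0)/2.649 = 62.23 mg/L.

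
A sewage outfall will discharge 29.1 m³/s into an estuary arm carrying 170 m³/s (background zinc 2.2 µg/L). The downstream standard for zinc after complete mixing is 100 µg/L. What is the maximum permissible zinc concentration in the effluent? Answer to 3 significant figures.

671 µg/L

At the limit, (Qr·Cr + Qe·Cₑ)/(Qr + Qe) = 100:
Cₑ = (199.1·100 − 170.0·2.200) / 29.10 = 671.3 µg/L.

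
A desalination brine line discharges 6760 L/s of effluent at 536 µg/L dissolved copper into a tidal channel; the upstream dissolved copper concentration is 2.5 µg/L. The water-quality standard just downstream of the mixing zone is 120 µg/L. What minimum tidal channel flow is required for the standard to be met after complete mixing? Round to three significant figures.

Set C_mix = 120: (Q·2.500 + 6760·536.0) / (Q + 6760) = 120
→ Q = 6760·(536.0 − 120)/(120 − 2.500) = 23930 L/s.

23900 L/s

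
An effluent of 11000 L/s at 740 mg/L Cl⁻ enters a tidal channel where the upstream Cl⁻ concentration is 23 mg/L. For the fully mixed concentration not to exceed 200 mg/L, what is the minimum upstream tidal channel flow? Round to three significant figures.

Set C_mix = 200: (Q·23.00 + 11000·740.0) / (Q + 11000) = 200
→ Q = 11000·(740.0 − 200)/(200 − 23.00) = 33560 L/s.

33600 L/s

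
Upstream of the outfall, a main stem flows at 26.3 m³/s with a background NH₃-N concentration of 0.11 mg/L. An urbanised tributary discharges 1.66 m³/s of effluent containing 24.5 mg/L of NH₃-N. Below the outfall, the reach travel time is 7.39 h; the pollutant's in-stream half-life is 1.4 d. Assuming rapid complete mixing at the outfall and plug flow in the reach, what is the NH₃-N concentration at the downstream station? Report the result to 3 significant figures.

Mixed concentration C = ΣQC/ΣQ = (26.30·0.1100 + 1.660·24.50) / 27.96 = 43.56/27.96 = 1.558 mg/L.
Half-life 1.4 d → k = ln 2 / 1.4 = 0.4951 d⁻¹.
First-order decay: C = 1.558·exp(−k·t) = 1.558·0.8586 = 1.338 mg/L.

1.34 mg/L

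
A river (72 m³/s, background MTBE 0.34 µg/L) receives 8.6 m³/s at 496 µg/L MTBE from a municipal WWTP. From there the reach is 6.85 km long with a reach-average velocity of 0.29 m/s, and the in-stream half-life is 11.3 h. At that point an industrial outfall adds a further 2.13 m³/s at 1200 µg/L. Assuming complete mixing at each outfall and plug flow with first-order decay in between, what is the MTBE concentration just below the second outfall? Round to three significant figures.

Flow-weighted average: C = (72.00·0.3400 + 8.600·496.0) / 80.60 = 4290/80.60 = 53.23 µg/L; combined flow 80.60 m³/s.
Travel time t = 6.85·1000 / 0.29 = 23620 s = 6.561 h.
Half-life 11.3 h → k = ln 2 / 11.3 = 0.06134 h⁻¹ = 1.472 d⁻¹.
Decay over the reach: 53.23·exp(−kt) = 53.23·0.6687 = 35.59 µg/L.
Second outfall: C = (80.60·35.59 + 2.130·1200)/82.73 = 65.57 µg/L.

65.6 µg/L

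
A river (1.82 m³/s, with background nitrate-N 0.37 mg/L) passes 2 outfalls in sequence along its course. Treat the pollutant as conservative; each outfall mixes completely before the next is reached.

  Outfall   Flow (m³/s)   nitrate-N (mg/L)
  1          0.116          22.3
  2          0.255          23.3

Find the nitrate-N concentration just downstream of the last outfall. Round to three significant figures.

Below outfall 1: Q → 1.936 m³/s, C = (1.820·0.3700 + 0.1160·22.30)/1.936 = 1.684 mg/L.
Below outfall 2: Q → 2.191 m³/s, C = (1.936·1.684 + 0.2550·23.30)/2.191 = 4.200 mg/L.

4.20 mg/L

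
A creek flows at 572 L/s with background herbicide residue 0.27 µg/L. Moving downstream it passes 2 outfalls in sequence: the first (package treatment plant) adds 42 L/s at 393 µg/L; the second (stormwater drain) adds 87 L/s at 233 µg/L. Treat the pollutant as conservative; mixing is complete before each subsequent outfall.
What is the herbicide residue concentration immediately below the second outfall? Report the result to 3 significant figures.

52.7 µg/L

After outfall 1: Q = 572.0 + 42.00 = 614.0 L/s; C = (572.0·0.2700 + 42.00·393.0)/614.0 = 27.13 µg/L.
After outfall 2: Q = 614.0 + 87.00 = 701.0 L/s; C = (614.0·27.13 + 87.00·233.0)/701.0 = 52.68 µg/L.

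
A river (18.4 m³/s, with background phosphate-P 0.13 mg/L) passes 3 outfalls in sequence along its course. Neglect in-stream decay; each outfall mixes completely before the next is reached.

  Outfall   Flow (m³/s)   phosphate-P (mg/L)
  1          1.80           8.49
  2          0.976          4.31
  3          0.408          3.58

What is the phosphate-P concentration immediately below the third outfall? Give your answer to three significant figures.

Below outfall 1: Q → 20.20 m³/s, C = (18.40·0.1300 + 1.800·8.490)/20.20 = 0.8750 mg/L.
Below outfall 2: Q → 21.18 m³/s, C = (20.20·0.8750 + 0.9760·4.310)/21.18 = 1.033 mg/L.
Below outfall 3: Q → 21.58 m³/s, C = (21.18·1.033 + 0.4080·3.580)/21.58 = 1.081 mg/L.

1.08 mg/L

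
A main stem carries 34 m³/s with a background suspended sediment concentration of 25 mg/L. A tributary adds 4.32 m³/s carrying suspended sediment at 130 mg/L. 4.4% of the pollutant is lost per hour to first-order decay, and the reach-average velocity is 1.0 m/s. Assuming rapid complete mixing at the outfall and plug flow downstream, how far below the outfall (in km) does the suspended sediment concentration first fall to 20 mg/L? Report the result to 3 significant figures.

48.9 km

After mixing, C = (34.00·25.00 + 4.320·130.0) / 38.32 = 1412/38.32 = 36.84 mg/L.
4.4%/h lost → k = −ln(1 − 0.044) = 0.04500 h⁻¹.
Set 36.84·exp(−k·t) = 20 → t = ln(36.84/20)/k = 48860 s = 13.57 h.
Distance = v·t = 1.0·48860 = 48860 m = 48.86 km.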